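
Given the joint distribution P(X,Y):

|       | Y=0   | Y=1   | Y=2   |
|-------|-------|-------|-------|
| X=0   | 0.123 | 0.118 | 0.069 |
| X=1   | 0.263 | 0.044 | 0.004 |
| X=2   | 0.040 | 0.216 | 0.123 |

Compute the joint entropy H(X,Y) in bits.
2.7739 bits

H(X,Y) = -Σ_{x,y} P(x,y) log₂ P(x,y). Per-cell terms -P(x,y)·log₂P(x,y):
  X=0: 0.37186, 0.36381, 0.26615
  X=1: 0.50677, 0.19828, 0.03186
  X=2: 0.18575, 0.47755, 0.37186
Sum of the 9 terms: H(X,Y) = 2.7739 bits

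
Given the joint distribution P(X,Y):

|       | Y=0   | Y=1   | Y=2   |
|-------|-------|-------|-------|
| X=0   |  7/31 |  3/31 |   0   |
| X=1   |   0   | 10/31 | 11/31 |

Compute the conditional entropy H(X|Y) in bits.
0.3268 bits

H(X|Y) = H(X,Y) - H(Y)

H(X,Y) = -Σ_{x,y} P(x,y) log₂ P(x,y). Per-cell terms -P(x,y)·log₂P(x,y):
  X=0: 0.48477, 0.32605, 0.00000
  X=1: 0.00000, 0.52654, 0.53040
  (cells with P = 0 contribute 0)
Sum of the 6 terms: H(X,Y) = 1.86776 bits

Marginal of Y (column sums):
  P(Y=0) = 7/31 + 0 = 7/31
  P(Y=1) = 3/31 + 10/31 = 13/31
  P(Y=2) = 0 + 11/31 = 11/31
H(Y) = -[(7/31)·log₂(7/31) + (13/31)·log₂(13/31) + (11/31)·log₂(11/31)]
  = 0.48477 + 0.52577 + 0.53040 = 1.54094 bits

H(X|Y) = H(X,Y) - H(Y) = 1.86776 - 1.54094 = 0.3268 bits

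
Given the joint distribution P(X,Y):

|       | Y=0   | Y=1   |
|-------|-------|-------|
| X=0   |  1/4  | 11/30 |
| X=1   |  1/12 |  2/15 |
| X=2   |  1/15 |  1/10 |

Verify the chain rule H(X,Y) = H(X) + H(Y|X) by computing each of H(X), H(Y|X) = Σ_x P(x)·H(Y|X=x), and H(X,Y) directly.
H(X) = 1.3390 bits, H(Y|X) = 0.9707 bits, H(X,Y) = 2.3097 bits

Marginal of X (row sums):
  P(X=0) = 1/4 + 11/30 = 37/60
  P(X=1) = 1/12 + 2/15 = 13/60
  P(X=2) = 1/15 + 1/10 = 1/6
H(X) = -[(37/60)·log₂(37/60) + (13/60)·log₂(13/60) + (1/6)·log₂(1/6)]
  = 0.4301 + 0.4781 + 0.4308 = 1.3390 bits

H(Y|X) = Σ_x P(x)·H(Y|X=x):
  X=0: P(X=0) = 37/60, P(Y|X=0) = (15/37, 22/37) → H(Y|X=0) = 0.9740
  X=1: P(X=1) = 13/60, P(Y|X=1) = (5/13, 8/13) → H(Y|X=1) = 0.9612
  X=2: P(X=2) = 1/6, P(Y|X=2) = (2/5, 3/5) → H(Y|X=2) = 0.9710
H(Y|X) = (37/60)·0.9740 + (13/60)·0.9612 + (1/6)·0.9710 = 0.9707 bits

H(X,Y) = -Σ_{x,y} P(x,y) log₂ P(x,y). Per-cell terms -P(x,y)·log₂P(x,y):
  X=0: 0.5000, 0.5307
  X=1: 0.2987, 0.3876
  X=2: 0.2605, 0.3322
Sum of the 6 terms: H(X,Y) = 2.3097 bits

Chain rule check:
  H(X) + H(Y|X) = 1.3390 + 0.9707 = 2.3097 bits
  H(X,Y) = 2.3097 bits
✓ Chain rule verified.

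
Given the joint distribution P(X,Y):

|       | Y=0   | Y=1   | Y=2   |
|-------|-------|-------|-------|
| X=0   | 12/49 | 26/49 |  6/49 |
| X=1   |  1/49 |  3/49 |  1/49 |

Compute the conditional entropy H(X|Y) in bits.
0.4723 bits

H(X|Y) = H(X,Y) - H(Y)

H(X,Y) = -Σ_{x,y} P(x,y) log₂ P(x,y). Per-cell terms -P(x,y)·log₂P(x,y):
  X=0: 0.49708, 0.48512, 0.37099
  X=1: 0.11459, 0.24672, 0.11459
Sum of the 6 terms: H(X,Y) = 1.8291 bits

Marginal of Y (column sums):
  P(Y=0) = 12/49 + 1/49 = 13/49
  P(Y=1) = 26/49 + 3/49 = 29/49
  P(Y=2) = 6/49 + 1/49 = 1/7
H(Y) = -[(13/49)·log₂(13/49) + (29/49)·log₂(29/49) + (1/7)·log₂(1/7)]
  = 0.50787 + 0.44786 + 0.40105 = 1.3568 bits

H(X|Y) = H(X,Y) - H(Y) = 1.8291 - 1.3568 = 0.4723 bits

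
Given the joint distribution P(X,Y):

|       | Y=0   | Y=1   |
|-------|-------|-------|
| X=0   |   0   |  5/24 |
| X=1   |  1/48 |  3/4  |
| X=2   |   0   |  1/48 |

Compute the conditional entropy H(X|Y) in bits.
0.8694 bits

H(X|Y) = H(X,Y) - H(Y)

H(X,Y) = -Σ_{x,y} P(x,y) log₂ P(x,y). Per-cell terms -P(x,y)·log₂P(x,y):
  X=0: 0.00000, 0.47147
  X=1: 0.11635, 0.31128
  X=2: 0.00000, 0.11635
  (cells with P = 0 contribute 0)
Sum of the 6 terms: H(X,Y) = 1.01545 bits

Marginal of Y (column sums):
  P(Y=0) = 0 + 1/48 + 0 = 1/48
  P(Y=1) = 5/24 + 3/4 + 1/48 = 47/48
H(Y) = -[(1/48)·log₂(1/48) + (47/48)·log₂(47/48)]
  = 0.11635 + 0.02974 = 0.14609 bits

H(X|Y) = H(X,Y) - H(Y) = 1.01545 - 0.14609 = 0.8694 bits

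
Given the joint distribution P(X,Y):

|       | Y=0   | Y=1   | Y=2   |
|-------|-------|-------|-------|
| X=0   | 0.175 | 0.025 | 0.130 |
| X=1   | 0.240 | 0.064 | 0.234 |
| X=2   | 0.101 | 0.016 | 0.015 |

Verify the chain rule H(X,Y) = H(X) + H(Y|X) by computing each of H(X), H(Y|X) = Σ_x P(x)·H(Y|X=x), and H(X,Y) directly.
H(X) = 1.3946 bits, H(Y|X) = 1.3198 bits, H(X,Y) = 2.7144 bits

Marginal of X (row sums):
  P(X=0) = 0.175 + 0.025 + 0.130 = 0.330
  P(X=1) = 0.240 + 0.064 + 0.234 = 0.538
  P(X=2) = 0.101 + 0.016 + 0.015 = 0.132
H(X) = -[0.330·log₂(0.330) + 0.538·log₂(0.538) + 0.132·log₂(0.132)]
  = 0.52782 + 0.48115 + 0.38562 = 1.3946 bits

H(Y|X) = Σ_x P(x)·H(Y|X=x):
  X=0: P(X=0) = 0.330, P(Y|X=0) = (35/66, 5/66, 13/33) → H(Y|X=0) = 1.29673
  X=1: P(X=1) = 0.538, P(Y|X=1) = (120/269, 32/269, 117/269) → H(Y|X=1) = 1.40730
  X=2: P(X=2) = 0.132, P(Y|X=2) = (101/132, 4/33, 5/44) → H(Y|X=2) = 1.02104
H(Y|X) = 0.330·1.29673 + 0.538·1.40730 + 0.132·1.02104 = 1.3198 bits

H(X,Y) = -Σ_{x,y} P(x,y) log₂ P(x,y). Per-cell terms -P(x,y)·log₂P(x,y):
  X=0: 0.44005, 0.13305, 0.38264
  X=1: 0.49413, 0.25381, 0.49033
  X=2: 0.33406, 0.09545, 0.09088
Sum of the 9 terms: H(X,Y) = 2.7144 bits

Chain rule check:
  H(X) + H(Y|X) = 1.3946 + 1.3198 = 2.7144 bits
  H(X,Y) = 2.7144 bits
✓ Chain rule verified.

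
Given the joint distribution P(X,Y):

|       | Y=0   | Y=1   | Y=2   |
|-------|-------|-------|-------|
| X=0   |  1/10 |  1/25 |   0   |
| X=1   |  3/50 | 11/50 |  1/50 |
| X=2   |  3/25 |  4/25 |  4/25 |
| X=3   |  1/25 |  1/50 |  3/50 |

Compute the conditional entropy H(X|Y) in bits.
1.5689 bits

H(X|Y) = H(X,Y) - H(Y)

H(X,Y) = -Σ_{x,y} P(x,y) log₂ P(x,y). Per-cell terms -P(x,y)·log₂P(x,y):
  X=0: 0.33219, 0.18575, 0.00000
  X=1: 0.24353, 0.48057, 0.11288
  X=2: 0.36707, 0.42302, 0.42302
  X=3: 0.18575, 0.11288, 0.24353
  (cells with P = 0 contribute 0)
Sum of the 12 terms: H(X,Y) = 3.1102 bits

Marginal of Y (column sums):
  P(Y=0) = 1/10 + 3/50 + 3/25 + 1/25 = 8/25
  P(Y=1) = 1/25 + 11/50 + 4/25 + 1/50 = 11/25
  P(Y=2) = 0 + 1/50 + 4/25 + 3/50 = 6/25
H(Y) = -[(8/25)·log₂(8/25) + (11/25)·log₂(11/25) + (6/25)·log₂(6/25)]
  = 0.52603 + 0.52115 + 0.49413 = 1.5413 bits

H(X|Y) = H(X,Y) - H(Y) = 3.1102 - 1.5413 = 1.5689 bits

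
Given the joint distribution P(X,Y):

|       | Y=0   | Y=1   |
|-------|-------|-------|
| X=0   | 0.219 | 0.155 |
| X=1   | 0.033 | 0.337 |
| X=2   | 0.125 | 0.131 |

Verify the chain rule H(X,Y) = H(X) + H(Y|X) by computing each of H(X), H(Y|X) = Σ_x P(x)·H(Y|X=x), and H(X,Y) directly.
H(X) = 1.5646 bits, H(Y|X) = 0.7824 bits, H(X,Y) = 2.3471 bits

Marginal of X (row sums):
  P(X=0) = 0.219 + 0.155 = 0.374
  P(X=1) = 0.033 + 0.337 = 0.370
  P(X=2) = 0.125 + 0.131 = 0.256
H(X) = -[0.374·log₂(0.374) + 0.370·log₂(0.370) + 0.256·log₂(0.256)]
  = 0.53066 + 0.53073 + 0.50324 = 1.5646 bits

H(Y|X) = Σ_x P(x)·H(Y|X=x):
  X=0: P(X=0) = 0.374, P(Y|X=0) = (219/374, 155/374) → H(Y|X=0) = 0.97877
  X=1: P(X=1) = 0.370, P(Y|X=1) = (33/370, 337/370) → H(Y|X=1) = 0.43376
  X=2: P(X=2) = 0.256, P(Y|X=2) = (125/256, 131/256) → H(Y|X=2) = 0.99960
H(Y|X) = 0.374·0.97877 + 0.370·0.43376 + 0.256·0.99960 = 0.7824 bits

H(X,Y) = -Σ_{x,y} P(x,y) log₂ P(x,y). Per-cell terms -P(x,y)·log₂P(x,y):
  X=0: 0.47983, 0.41690
  X=1: 0.16241, 0.52881
  X=2: 0.37500, 0.38414
Sum of the 6 terms: H(X,Y) = 2.3471 bits

Chain rule check:
  H(X) + H(Y|X) = 1.5646 + 0.7824 = 2.3470 bits
  H(X,Y) = 2.3471 bits
✓ Chain rule verified (Δ = 0.0001 is 4-dp rounding noise: each of the three values was rounded independently).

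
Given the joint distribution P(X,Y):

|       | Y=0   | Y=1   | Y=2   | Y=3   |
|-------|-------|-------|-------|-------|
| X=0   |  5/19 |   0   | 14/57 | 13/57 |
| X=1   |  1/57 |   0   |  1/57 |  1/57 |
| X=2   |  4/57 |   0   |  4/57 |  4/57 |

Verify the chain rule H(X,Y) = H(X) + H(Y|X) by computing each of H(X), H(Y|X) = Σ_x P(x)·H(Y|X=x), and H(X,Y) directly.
H(X) = 1.0215 bits, H(Y|X) = 1.5832 bits, H(X,Y) = 2.6046 bits

Marginal of X (row sums):
  P(X=0) = 5/19 + 0 + 14/57 + 13/57 = 14/19
  P(X=1) = 1/57 + 0 + 1/57 + 1/57 = 1/19
  P(X=2) = 4/57 + 0 + 4/57 + 4/57 = 4/19
H(X) = -[(14/19)·log₂(14/19) + (1/19)·log₂(1/19) + (4/19)·log₂(4/19)]
  = 0.32463 + 0.22358 + 0.47325 = 1.0215 bits

H(Y|X) = Σ_x P(x)·H(Y|X=x):
  X=0: P(X=0) = 14/19, P(Y|X=0) = (5/14, 0, 1/3, 13/42) → H(Y|X=0) = 1.58251
  X=1: P(X=1) = 1/19, P(Y|X=1) = (1/3, 0, 1/3, 1/3) → H(Y|X=1) = 1.58496
  X=2: P(X=2) = 4/19, P(Y|X=2) = (1/3, 0, 1/3, 1/3) → H(Y|X=2) = 1.58496
H(Y|X) = (14/19)·1.58251 + (1/19)·1.58496 + (4/19)·1.58496 = 1.5832 bits

H(X,Y) = -Σ_{x,y} P(x,y) log₂ P(x,y). Per-cell terms -P(x,y)·log₂P(x,y):
  X=0: 0.50684, 0.00000, 0.49750, 0.48635
  X=1: 0.10233, 0.00000, 0.10233, 0.10233
  X=2: 0.26897, 0.00000, 0.26897, 0.26897
  (cells with P = 0 contribute 0)
Sum of the 12 terms: H(X,Y) = 2.6046 bits

Chain rule check:
  H(X) + H(Y|X) = 1.0215 + 1.5832 = 2.6047 bits
  H(X,Y) = 2.6046 bits
✓ Chain rule verified (Δ = 0.0001 is 4-dp rounding noise: each of the three values was rounded independently).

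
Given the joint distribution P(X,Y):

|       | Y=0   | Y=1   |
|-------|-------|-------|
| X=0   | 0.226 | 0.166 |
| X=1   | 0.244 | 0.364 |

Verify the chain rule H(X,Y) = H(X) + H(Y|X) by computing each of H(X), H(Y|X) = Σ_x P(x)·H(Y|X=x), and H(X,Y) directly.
H(X) = 0.9661 bits, H(Y|X) = 0.9762 bits, H(X,Y) = 1.9422 bits

Marginal of X (row sums):
  P(X=0) = 0.226 + 0.166 = 0.392
  P(X=1) = 0.244 + 0.364 = 0.608
H(X) = -[0.392·log₂(0.392) + 0.608·log₂(0.608)]
  = 0.52962 + 0.43646 = 0.9661 bits

H(Y|X) = Σ_x P(x)·H(Y|X=x):
  X=0: P(X=0) = 0.392, P(Y|X=0) = (113/196, 83/196) → H(Y|X=0) = 0.98303
  X=1: P(X=1) = 0.608, P(Y|X=1) = (61/152, 91/152) → H(Y|X=1) = 0.97172
H(Y|X) = 0.392·0.98303 + 0.608·0.97172 = 0.9762 bits

H(X,Y) = -Σ_{x,y} P(x,y) log₂ P(x,y). Per-cell terms -P(x,y)·log₂P(x,y):
  X=0: 0.48491, 0.43006
  X=1: 0.49655, 0.53071
Sum of the 4 terms: H(X,Y) = 1.9422 bits

Chain rule check:
  H(X) + H(Y|X) = 0.9661 + 0.9762 = 1.9423 bits
  H(X,Y) = 1.9422 bits
✓ Chain rule verified (Δ = 0.0001 is 4-dp rounding noise: each of the three values was rounded independently).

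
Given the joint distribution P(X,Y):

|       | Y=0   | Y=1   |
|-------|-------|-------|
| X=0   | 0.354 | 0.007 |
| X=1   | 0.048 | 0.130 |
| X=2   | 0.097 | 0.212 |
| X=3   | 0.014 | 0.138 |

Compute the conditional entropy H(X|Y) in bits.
1.4553 bits

H(X|Y) = H(X,Y) - H(Y)

H(X,Y) = -Σ_{x,y} P(x,y) log₂ P(x,y). Per-cell terms -P(x,y)·log₂P(x,y):
  X=0: 0.5304, 0.0501
  X=1: 0.2103, 0.3826
  X=2: 0.3265, 0.4744
  X=3: 0.0862, 0.3943
Sum of the 8 terms: H(X,Y) = 2.4548 bits

Marginal of Y (column sums):
  P(Y=0) = 0.354 + 0.048 + 0.097 + 0.014 = 0.513
  P(Y=1) = 0.007 + 0.130 + 0.212 + 0.138 = 0.487
H(Y) = -[0.513·log₂(0.513) + 0.487·log₂(0.487)]
  = 0.4940 + 0.5055 = 0.9995 bits

H(X|Y) = H(X,Y) - H(Y) = 2.4548 - 0.9995 = 1.4553 bits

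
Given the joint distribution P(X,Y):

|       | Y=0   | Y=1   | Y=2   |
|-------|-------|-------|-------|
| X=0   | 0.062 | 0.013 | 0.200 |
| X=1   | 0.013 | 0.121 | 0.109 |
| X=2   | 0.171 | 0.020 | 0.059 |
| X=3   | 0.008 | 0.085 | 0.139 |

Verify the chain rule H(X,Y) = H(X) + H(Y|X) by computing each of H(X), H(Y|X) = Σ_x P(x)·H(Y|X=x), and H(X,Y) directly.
H(X) = 1.9972 bits, H(Y|X) = 1.1393 bits, H(X,Y) = 3.1364 bits

Marginal of X (row sums):
  P(X=0) = 0.062 + 0.013 + 0.200 = 0.275
  P(X=1) = 0.013 + 0.121 + 0.109 = 0.243
  P(X=2) = 0.171 + 0.020 + 0.059 = 0.250
  P(X=3) = 0.008 + 0.085 + 0.139 = 0.232
H(X) = -[0.275·log₂(0.275) + 0.243·log₂(0.243) + 0.250·log₂(0.250) + 0.232·log₂(0.232)]
  = 0.512187 + 0.495956 + 0.500000 + 0.489010 = 1.9972 bits

H(Y|X) = Σ_x P(x)·H(Y|X=x):
  X=0: P(X=0) = 0.275, P(Y|X=0) = (62/275, 13/275, 8/11) → H(Y|X=0) = 1.026789
  X=1: P(X=1) = 0.243, P(Y|X=1) = (13/243, 121/243, 109/243) → H(Y|X=1) = 1.245717
  X=2: P(X=2) = 0.250, P(Y|X=2) = (171/250, 2/25, 59/250) → H(Y|X=2) = 1.157915
  X=3: P(X=3) = 0.232, P(Y|X=3) = (1/29, 85/232, 139/232) → H(Y|X=3) = 1.141037
H(Y|X) = 0.275·1.026789 + 0.243·1.245717 + 0.250·1.157915 + 0.232·1.141037 = 1.1393 bits

H(X,Y) = -Σ_{x,y} P(x,y) log₂ P(x,y). Per-cell terms -P(x,y)·log₂P(x,y):
  X=0: 0.248718, 0.081449, 0.464386
  X=1: 0.081449, 0.368677, 0.348538
  X=2: 0.435696, 0.112877, 0.240905
  X=3: 0.055726, 0.302293, 0.395711
Sum of the 12 terms: H(X,Y) = 3.1364 bits

Chain rule check:
  H(X) + H(Y|X) = 1.9972 + 1.1393 = 3.1365 bits
  H(X,Y) = 3.1364 bits
✓ Chain rule verified (Δ = 0.0001 is 4-dp rounding noise: each of the three values was rounded independently).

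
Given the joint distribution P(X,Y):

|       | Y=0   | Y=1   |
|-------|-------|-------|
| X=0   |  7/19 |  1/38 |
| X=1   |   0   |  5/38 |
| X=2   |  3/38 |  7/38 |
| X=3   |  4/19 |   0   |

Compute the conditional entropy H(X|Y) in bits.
1.3390 bits

H(X|Y) = H(X,Y) - H(Y)

H(X,Y) = -Σ_{x,y} P(x,y) log₂ P(x,y). Per-cell terms -P(x,y)·log₂P(x,y):
  X=0: 0.5307, 0.1381
  X=1: 0.0000, 0.3850
  X=2: 0.2892, 0.4496
  X=3: 0.4732, 0.0000
  (cells with P = 0 contribute 0)
Sum of the 8 terms: H(X,Y) = 2.2658 bits

Marginal of Y (column sums):
  P(Y=0) = 7/19 + 0 + 3/38 + 4/19 = 25/38
  P(Y=1) = 1/38 + 5/38 + 7/38 + 0 = 13/38
H(Y) = -[(25/38)·log₂(25/38) + (13/38)·log₂(13/38)]
  = 0.3974 + 0.5294 = 0.9268 bits

H(X|Y) = H(X,Y) - H(Y) = 2.2658 - 0.9268 = 1.3390 bits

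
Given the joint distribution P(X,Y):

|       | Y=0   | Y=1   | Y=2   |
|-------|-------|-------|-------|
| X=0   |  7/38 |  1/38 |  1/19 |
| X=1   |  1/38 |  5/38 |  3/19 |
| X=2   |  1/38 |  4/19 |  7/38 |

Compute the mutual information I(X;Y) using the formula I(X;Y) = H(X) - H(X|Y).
0.2939 bits

I(X;Y) = H(X) - H(X|Y)

Marginal of X (row sums):
  P(X=0) = 7/38 + 1/38 + 1/19 = 5/19
  P(X=1) = 1/38 + 5/38 + 3/19 = 6/19
  P(X=2) = 1/38 + 4/19 + 7/38 = 8/19
H(X) = -[(5/19)·log₂(5/19) + (6/19)·log₂(6/19) + (8/19)·log₂(8/19)]
  = 0.50684 + 0.52515 + 0.52544 = 1.5574 bits

Marginal of Y (column sums):
  P(Y=0) = 7/38 + 1/38 + 1/38 = 9/38
  P(Y=1) = 1/38 + 5/38 + 4/19 = 7/19
  P(Y=2) = 1/19 + 3/19 + 7/38 = 15/38
H(X|Y) = Σ_y P(y)·H(X|Y=y):
  Y=0: P(Y=0) = 9/38, P(X|Y=0) = (7/9, 1/9, 1/9) → H(X|Y=0) = 0.98643
  Y=1: P(Y=1) = 7/19, P(X|Y=1) = (1/14, 5/14, 4/7) → H(X|Y=1) = 1.26381
  Y=2: P(Y=2) = 15/38, P(X|Y=2) = (2/15, 2/5, 7/15) → H(X|Y=2) = 1.42947
H(X|Y) = (9/38)·0.98643 + (7/19)·1.26381 + (15/38)·1.42947 = 1.2635 bits

I(X;Y) = H(X) - H(X|Y) = 1.5574 - 1.2635 = 0.2939 bits

Cross-check via I(X;Y) = H(X) + H(Y) - H(X,Y): computing H(Y) from the column sums and H(X,Y) from the 9 cells in the same way gives H(Y) = 1.5523 bits and H(X,Y) = 2.8158 bits, so
I(X;Y) = 1.5574 + 1.5523 - 2.8158 = 0.2939 bits ✓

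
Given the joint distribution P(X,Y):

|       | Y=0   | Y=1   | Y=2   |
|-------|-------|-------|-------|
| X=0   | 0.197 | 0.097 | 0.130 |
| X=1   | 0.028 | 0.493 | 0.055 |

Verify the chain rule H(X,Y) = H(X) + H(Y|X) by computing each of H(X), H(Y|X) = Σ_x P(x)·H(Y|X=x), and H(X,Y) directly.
H(X) = 0.9833 bits, H(Y|X) = 1.0652 bits, H(X,Y) = 2.0485 bits

Marginal of X (row sums):
  P(X=0) = 0.197 + 0.097 + 0.130 = 0.424
  P(X=1) = 0.028 + 0.493 + 0.055 = 0.576
H(X) = -[0.424·log₂(0.424) + 0.576·log₂(0.576)]
  = 0.52485 + 0.45841 = 0.9833 bits

H(Y|X) = Σ_x P(x)·H(Y|X=x):
  X=0: P(X=0) = 0.424, P(Y|X=0) = (197/424, 97/424, 65/212) → H(Y|X=0) = 1.52357
  X=1: P(X=1) = 0.576, P(Y|X=1) = (7/144, 493/576, 55/576) → H(Y|X=1) = 0.72776
H(Y|X) = 0.424·1.52357 + 0.576·0.72776 = 1.0652 bits

H(X,Y) = -Σ_{x,y} P(x,y) log₂ P(x,y). Per-cell terms -P(x,y)·log₂P(x,y):
  X=0: 0.46172, 0.32649, 0.38264
  X=1: 0.14444, 0.50303, 0.23014
Sum of the 6 terms: H(X,Y) = 2.0485 bits

Chain rule check:
  H(X) + H(Y|X) = 0.9833 + 1.0652 = 2.0485 bits
  H(X,Y) = 2.0485 bits
✓ Chain rule verified.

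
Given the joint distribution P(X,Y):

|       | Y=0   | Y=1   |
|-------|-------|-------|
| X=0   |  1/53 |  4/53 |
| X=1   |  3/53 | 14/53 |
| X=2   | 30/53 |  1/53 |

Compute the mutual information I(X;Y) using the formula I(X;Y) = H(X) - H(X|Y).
0.5374 bits

I(X;Y) = H(X) - H(X|Y)

Marginal of X (row sums):
  P(X=0) = 1/53 + 4/53 = 5/53
  P(X=1) = 3/53 + 14/53 = 17/53
  P(X=2) = 30/53 + 1/53 = 31/53
H(X) = -[(5/53)·log₂(5/53) + (17/53)·log₂(17/53) + (31/53)·log₂(31/53)]
  = 0.32132 + 0.52618 + 0.45256 = 1.30006 bits

Marginal of Y (column sums):
  P(Y=0) = 1/53 + 3/53 + 30/53 = 34/53
  P(Y=1) = 4/53 + 14/53 + 1/53 = 19/53
H(X|Y) = Σ_y P(y)·H(X|Y=y):
  Y=0: P(Y=0) = 34/53, P(X|Y=0) = (1/34, 3/34, 15/17) → H(X|Y=0) = 0.61800
  Y=1: P(Y=1) = 19/53, P(X|Y=1) = (4/19, 14/19, 1/19) → H(X|Y=1) = 1.02146
H(X|Y) = (34/53)·0.61800 + (19/53)·1.02146 = 0.76264 bits

I(X;Y) = H(X) - H(X|Y) = 1.30006 - 0.76264 = 0.5374 bits

Cross-check via I(X;Y) = H(X) + H(Y) - H(X,Y): computing H(Y) from the column sums and H(X,Y) from the 6 cells in the same way gives H(Y) = 0.94142 bits and H(X,Y) = 1.70406 bits, so
I(X;Y) = 1.30006 + 0.94142 - 1.70406 = 0.5374 bits ✓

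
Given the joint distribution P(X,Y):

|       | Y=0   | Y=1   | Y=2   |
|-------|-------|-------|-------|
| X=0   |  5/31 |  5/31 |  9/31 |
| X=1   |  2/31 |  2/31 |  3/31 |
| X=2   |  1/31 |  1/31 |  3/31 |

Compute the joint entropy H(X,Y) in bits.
2.8491 bits

H(X,Y) = -Σ_{x,y} P(x,y) log₂ P(x,y). Per-cell terms -P(x,y)·log₂P(x,y):
  X=0: 0.42456, 0.42456, 0.51801
  X=1: 0.25511, 0.25511, 0.32605
  X=2: 0.15981, 0.15981, 0.32605
Sum of the 9 terms: H(X,Y) = 2.8491 bits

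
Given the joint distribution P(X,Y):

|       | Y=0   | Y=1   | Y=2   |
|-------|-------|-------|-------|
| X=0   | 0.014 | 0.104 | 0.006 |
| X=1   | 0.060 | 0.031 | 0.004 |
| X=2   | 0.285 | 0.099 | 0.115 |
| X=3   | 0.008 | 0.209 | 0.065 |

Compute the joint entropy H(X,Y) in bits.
2.8902 bits

H(X,Y) = -Σ_{x,y} P(x,y) log₂ P(x,y). Per-cell terms -P(x,y)·log₂P(x,y):
  X=0: 0.08622, 0.33960, 0.04428
  X=1: 0.24353, 0.15536, 0.03186
  X=2: 0.51613, 0.33031, 0.35883
  X=3: 0.05573, 0.47201, 0.25632
Sum of the 12 terms: H(X,Y) = 2.8902 bits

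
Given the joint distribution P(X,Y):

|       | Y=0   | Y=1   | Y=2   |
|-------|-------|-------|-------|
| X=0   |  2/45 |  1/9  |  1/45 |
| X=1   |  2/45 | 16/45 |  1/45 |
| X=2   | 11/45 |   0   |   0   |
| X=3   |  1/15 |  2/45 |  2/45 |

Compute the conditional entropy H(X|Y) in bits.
1.3485 bits

H(X|Y) = H(X,Y) - H(Y)

H(X,Y) = -Σ_{x,y} P(x,y) log₂ P(x,y). Per-cell terms -P(x,y)·log₂P(x,y):
  X=0: 0.19964, 0.35221, 0.12204
  X=1: 0.19964, 0.53044, 0.12204
  X=2: 0.49681, 0.00000, 0.00000
  X=3: 0.26046, 0.19964, 0.19964
  (cells with P = 0 contribute 0)
Sum of the 12 terms: H(X,Y) = 2.6826 bits

Marginal of Y (column sums):
  P(Y=0) = 2/45 + 2/45 + 11/45 + 1/15 = 2/5
  P(Y=1) = 1/9 + 16/45 + 0 + 2/45 = 23/45
  P(Y=2) = 1/45 + 1/45 + 0 + 2/45 = 4/45
H(Y) = -[(2/5)·log₂(2/5) + (23/45)·log₂(23/45) + (4/45)·log₂(4/45)]
  = 0.52877 + 0.49490 + 0.31039 = 1.3341 bits

H(X|Y) = H(X,Y) - H(Y) = 2.6826 - 1.3341 = 1.3485 bits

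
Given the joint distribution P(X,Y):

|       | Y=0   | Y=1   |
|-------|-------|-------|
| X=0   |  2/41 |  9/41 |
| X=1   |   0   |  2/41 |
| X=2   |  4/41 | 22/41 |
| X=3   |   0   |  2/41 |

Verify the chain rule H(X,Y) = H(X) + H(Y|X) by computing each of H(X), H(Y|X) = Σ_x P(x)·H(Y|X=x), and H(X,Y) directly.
H(X) = 1.3511 bits, H(Y|X) = 0.5763 bits, H(X,Y) = 1.9274 bits

Marginal of X (row sums):
  P(X=0) = 2/41 + 9/41 = 11/41
  P(X=1) = 0 + 2/41 = 2/41
  P(X=2) = 4/41 + 22/41 = 26/41
  P(X=3) = 0 + 2/41 = 2/41
H(X) = -[(11/41)·log₂(11/41) + (2/41)·log₂(2/41) + (26/41)·log₂(26/41) + (2/41)·log₂(2/41)]
  = 0.50925 + 0.21256 + 0.41671 + 0.21256 = 1.3511 bits

H(Y|X) = Σ_x P(x)·H(Y|X=x):
  X=0: P(X=0) = 11/41, P(Y|X=0) = (2/11, 9/11) → H(Y|X=0) = 0.68404
  X=1: P(X=1) = 2/41, P(Y|X=1) = (0, 1) → H(Y|X=1) = 0.00000
  X=2: P(X=2) = 26/41, P(Y|X=2) = (2/13, 11/13) → H(Y|X=2) = 0.61938
  X=3: P(X=3) = 2/41, P(Y|X=3) = (0, 1) → H(Y|X=3) = 0.00000
H(Y|X) = (11/41)·0.68404 + (2/41)·0.00000 + (26/41)·0.61938 + (2/41)·0.00000 = 0.5763 bits

H(X,Y) = -Σ_{x,y} P(x,y) log₂ P(x,y). Per-cell terms -P(x,y)·log₂P(x,y):
  X=0: 0.21256, 0.48021
  X=1: 0.00000, 0.21256
  X=2: 0.32757, 0.48192
  X=3: 0.00000, 0.21256
  (cells with P = 0 contribute 0)
Sum of the 8 terms: H(X,Y) = 1.9274 bits

Chain rule check:
  H(X) + H(Y|X) = 1.3511 + 0.5763 = 1.9274 bits
  H(X,Y) = 1.9274 bits
✓ Chain rule verified.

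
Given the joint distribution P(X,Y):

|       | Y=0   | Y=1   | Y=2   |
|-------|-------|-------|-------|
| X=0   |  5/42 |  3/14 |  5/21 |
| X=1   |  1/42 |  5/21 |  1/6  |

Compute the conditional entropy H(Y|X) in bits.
1.4016 bits

H(Y|X) = H(X,Y) - H(X)

H(X,Y) = -Σ_{x,y} P(x,y) log₂ P(x,y). Per-cell terms -P(x,y)·log₂P(x,y):
  X=0: 0.3655225, 0.4762269, 0.4929498
  X=1: 0.1283885, 0.4929498, 0.4308271
Sum of the 6 terms: H(X,Y) = 2.386865 bits

Marginal of X (row sums):
  P(X=0) = 5/42 + 3/14 + 5/21 = 4/7
  P(X=1) = 1/42 + 5/21 + 1/6 = 3/7
H(X) = -[(4/7)·log₂(4/7) + (3/7)·log₂(3/7)]
  = 0.4613457 + 0.5238825 = 0.985228 bits

H(Y|X) = H(X,Y) - H(X) = 2.386865 - 0.985228 = 1.4016 bits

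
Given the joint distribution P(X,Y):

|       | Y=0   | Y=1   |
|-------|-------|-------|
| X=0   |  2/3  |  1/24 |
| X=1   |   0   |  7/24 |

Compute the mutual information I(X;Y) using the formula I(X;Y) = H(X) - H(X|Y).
0.6897 bits

I(X;Y) = H(X) - H(X|Y)

Marginal of X (row sums):
  P(X=0) = 2/3 + 1/24 = 17/24
  P(X=1) = 0 + 7/24 = 7/24
H(X) = -[(17/24)·log₂(17/24) + (7/24)·log₂(7/24)]
  = 0.3524 + 0.5185 = 0.8709 bits

Marginal of Y (column sums):
  P(Y=0) = 2/3 + 0 = 2/3
  P(Y=1) = 1/24 + 7/24 = 1/3
H(X|Y) = Σ_y P(y)·H(X|Y=y):
  Y=0: P(Y=0) = 2/3, P(X|Y=0) = (1, 0) → H(X|Y=0) = 0.0000
  Y=1: P(Y=1) = 1/3, P(X|Y=1) = (1/8, 7/8) → H(X|Y=1) = 0.5436
H(X|Y) = (2/3)·0.0000 + (1/3)·0.5436 = 0.1812 bits

I(X;Y) = H(X) - H(X|Y) = 0.8709 - 0.1812 = 0.6897 bits

Cross-check via I(X;Y) = H(X) + H(Y) - H(X,Y): computing H(Y) from the column sums and H(X,Y) from the 4 cells in the same way gives H(Y) = 0.9183 bits and H(X,Y) = 1.0995 bits, so
I(X;Y) = 0.8709 + 0.9183 - 1.0995 = 0.6897 bits ✓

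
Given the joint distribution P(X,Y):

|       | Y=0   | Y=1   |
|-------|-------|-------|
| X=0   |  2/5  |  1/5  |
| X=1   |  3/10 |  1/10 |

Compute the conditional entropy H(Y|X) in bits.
0.8755 bits

H(Y|X) = H(X,Y) - H(X)

H(X,Y) = -Σ_{x,y} P(x,y) log₂ P(x,y). Per-cell terms -P(x,y)·log₂P(x,y):
  X=0: 0.52877, 0.46439
  X=1: 0.52109, 0.33219
Sum of the 4 terms: H(X,Y) = 1.84644 bits

Marginal of X (row sums):
  P(X=0) = 2/5 + 1/5 = 3/5
  P(X=1) = 3/10 + 1/10 = 2/5
H(X) = -[(3/5)·log₂(3/5) + (2/5)·log₂(2/5)]
  = 0.44218 + 0.52877 = 0.97095 bits

H(Y|X) = H(X,Y) - H(X) = 1.84644 - 0.97095 = 0.8755 bits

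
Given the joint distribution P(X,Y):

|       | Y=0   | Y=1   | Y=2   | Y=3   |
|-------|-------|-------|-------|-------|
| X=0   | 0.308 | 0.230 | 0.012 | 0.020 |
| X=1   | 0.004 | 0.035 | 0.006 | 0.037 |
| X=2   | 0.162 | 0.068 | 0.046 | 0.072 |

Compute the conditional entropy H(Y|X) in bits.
1.5005 bits

H(Y|X) = H(X,Y) - H(X)

H(X,Y) = -Σ_{x,y} P(x,y) log₂ P(x,y). Per-cell terms -P(x,y)·log₂P(x,y):
  X=0: 0.52329, 0.48767, 0.07657, 0.11288
  X=1: 0.03186, 0.16928, 0.04428, 0.17598
  X=2: 0.42540, 0.26373, 0.20434, 0.27330
Sum of the 12 terms: H(X,Y) = 2.7886 bits

Marginal of X (row sums):
  P(X=0) = 0.308 + 0.230 + 0.012 + 0.020 = 0.570
  P(X=1) = 0.004 + 0.035 + 0.006 + 0.037 = 0.082
  P(X=2) = 0.162 + 0.068 + 0.046 + 0.072 = 0.348
H(X) = -[0.570·log₂(0.570) + 0.082·log₂(0.082) + 0.348·log₂(0.348)]
  = 0.46225 + 0.29588 + 0.52995 = 1.2881 bits

H(Y|X) = H(X,Y) - H(X) = 2.7886 - 1.2881 = 1.5005 bits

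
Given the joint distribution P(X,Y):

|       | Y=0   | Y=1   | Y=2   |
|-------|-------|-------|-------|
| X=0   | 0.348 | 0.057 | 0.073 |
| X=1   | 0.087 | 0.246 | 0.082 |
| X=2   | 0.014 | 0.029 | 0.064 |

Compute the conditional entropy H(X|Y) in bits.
1.1028 bits

H(X|Y) = H(X,Y) - H(Y)

H(X,Y) = -Σ_{x,y} P(x,y) log₂ P(x,y). Per-cell terms -P(x,y)·log₂P(x,y):
  X=0: 0.5299486, 0.2355750, 0.2756451
  X=1: 0.3064871, 0.4977244, 0.2958750
  X=2: 0.0862180, 0.1481263, 0.2538102
Sum of the 9 terms: H(X,Y) = 2.629410 bits

Marginal of Y (column sums):
  P(Y=0) = 0.348 + 0.087 + 0.014 = 0.449
  P(Y=1) = 0.057 + 0.246 + 0.029 = 0.332
  P(Y=2) = 0.073 + 0.082 + 0.064 = 0.219
H(Y) = -[0.449·log₂(0.449) + 0.332·log₂(0.332) + 0.219·log₂(0.219)]
  = 0.5186905 + 0.5281273 + 0.4798284 = 1.526646 bits

H(X|Y) = H(X,Y) - H(Y) = 2.629410 - 1.526646 = 1.1028 bits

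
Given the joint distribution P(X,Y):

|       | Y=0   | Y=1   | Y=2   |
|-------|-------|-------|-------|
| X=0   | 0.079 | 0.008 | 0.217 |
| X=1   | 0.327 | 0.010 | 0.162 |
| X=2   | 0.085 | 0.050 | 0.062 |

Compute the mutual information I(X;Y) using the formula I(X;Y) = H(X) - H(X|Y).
0.1632 bits

I(X;Y) = H(X) - H(X|Y)

Marginal of X (row sums):
  P(X=0) = 0.079 + 0.008 + 0.217 = 0.304
  P(X=1) = 0.327 + 0.010 + 0.162 = 0.499
  P(X=2) = 0.085 + 0.050 + 0.062 = 0.197
H(X) = -[0.304·log₂(0.304) + 0.499·log₂(0.499) + 0.197·log₂(0.197)]
  = 0.5222285 + 0.5004413 + 0.4617153 = 1.484385 bits

Marginal of Y (column sums):
  P(Y=0) = 0.079 + 0.327 + 0.085 = 0.491
  P(Y=1) = 0.008 + 0.010 + 0.050 = 0.068
  P(Y=2) = 0.217 + 0.162 + 0.062 = 0.441
H(X|Y) = Σ_y P(y)·H(X|Y=y):
  Y=0: P(Y=0) = 0.491, P(X|Y=0) = (79/491, 327/491, 85/491) → H(X|Y=0) = 1.2526629
  Y=1: P(Y=1) = 0.068, P(X|Y=1) = (2/17, 5/34, 25/34) → H(X|Y=1) = 1.0961086
  Y=2: P(Y=2) = 0.441, P(X|Y=2) = (31/63, 18/49, 62/441) → H(X|Y=2) = 1.4320895
H(X|Y) = 0.491·1.2526629 + 0.068·1.0961086 + 0.441·1.4320895 = 1.321144 bits

I(X;Y) = H(X) - H(X|Y) = 1.484385 - 1.321144 = 0.1632 bits

Cross-check via I(X;Y) = H(X) + H(Y) - H(X,Y): computing H(Y) from the column sums and H(X,Y) from the 9 cells in the same way gives H(Y) = 1.288479 bits and H(X,Y) = 2.609624 bits, so
I(X;Y) = 1.484385 + 1.288479 - 2.609624 = 0.1632 bits ✓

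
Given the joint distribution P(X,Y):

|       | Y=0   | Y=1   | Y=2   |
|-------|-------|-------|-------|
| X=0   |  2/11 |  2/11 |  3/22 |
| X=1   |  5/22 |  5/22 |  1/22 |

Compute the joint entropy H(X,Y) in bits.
2.4606 bits

H(X,Y) = -Σ_{x,y} P(x,y) log₂ P(x,y). Per-cell terms -P(x,y)·log₂P(x,y):
  X=0: 0.44717, 0.44717, 0.39197
  X=1: 0.48580, 0.48580, 0.20270
Sum of the 6 terms: H(X,Y) = 2.4606 bits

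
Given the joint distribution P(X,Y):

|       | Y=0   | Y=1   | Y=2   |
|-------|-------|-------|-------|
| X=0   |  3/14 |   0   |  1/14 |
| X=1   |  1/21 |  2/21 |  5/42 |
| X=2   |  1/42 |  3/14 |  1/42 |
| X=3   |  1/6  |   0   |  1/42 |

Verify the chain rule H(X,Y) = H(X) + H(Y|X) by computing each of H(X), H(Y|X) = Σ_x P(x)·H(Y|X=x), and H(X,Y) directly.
H(X) = 1.9845 bits, H(Y|X) = 0.9536 bits, H(X,Y) = 2.9382 bits

Marginal of X (row sums):
  P(X=0) = 3/14 + 0 + 1/14 = 2/7
  P(X=1) = 1/21 + 2/21 + 5/42 = 11/42
  P(X=2) = 1/42 + 3/14 + 1/42 = 11/42
  P(X=3) = 1/6 + 0 + 1/42 = 4/21
H(X) = -[(2/7)·log₂(2/7) + (11/42)·log₂(11/42) + (11/42)·log₂(11/42) + (4/21)·log₂(4/21)]
  = 0.5164 + 0.5062 + 0.5062 + 0.4557 = 1.9845 bits

H(Y|X) = Σ_x P(x)·H(Y|X=x):
  X=0: P(X=0) = 2/7, P(Y|X=0) = (3/4, 0, 1/4) → H(Y|X=0) = 0.8113
  X=1: P(X=1) = 11/42, P(Y|X=1) = (2/11, 4/11, 5/11) → H(Y|X=1) = 1.4949
  X=2: P(X=2) = 11/42, P(Y|X=2) = (1/11, 9/11, 1/11) → H(Y|X=2) = 0.8659
  X=3: P(X=3) = 4/21, P(Y|X=3) = (7/8, 0, 1/8) → H(Y|X=3) = 0.5436
H(Y|X) = (2/7)·0.8113 + (11/42)·1.4949 + (11/42)·0.8659 + (4/21)·0.5436 = 0.9536 bits

H(X,Y) = -Σ_{x,y} P(x,y) log₂ P(x,y). Per-cell terms -P(x,y)·log₂P(x,y):
  X=0: 0.4762, 0.0000, 0.2720
  X=1: 0.2092, 0.3231, 0.3655
  X=2: 0.1284, 0.4762, 0.1284
  X=3: 0.4308, 0.0000, 0.1284
  (cells with P = 0 contribute 0)
Sum of the 12 terms: H(X,Y) = 2.9382 bits

Chain rule check:
  H(X) + H(Y|X) = 1.9845 + 0.9536 = 2.9381 bits
  H(X,Y) = 2.9382 bits
✓ Chain rule verified (Δ = 0.0001 is 4-dp rounding noise: each of the three values was rounded independently).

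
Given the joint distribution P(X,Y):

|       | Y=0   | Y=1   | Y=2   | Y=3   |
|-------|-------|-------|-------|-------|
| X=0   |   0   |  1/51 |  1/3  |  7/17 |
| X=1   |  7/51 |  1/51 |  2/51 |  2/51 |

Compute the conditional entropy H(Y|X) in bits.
1.2505 bits

H(Y|X) = H(X,Y) - H(X)

H(X,Y) = -Σ_{x,y} P(x,y) log₂ P(x,y). Per-cell terms -P(x,y)·log₂P(x,y):
  X=0: 0.00000, 0.11122, 0.52832, 0.52710
  X=1: 0.39324, 0.11122, 0.18323, 0.18323
  (cells with P = 0 contribute 0)
Sum of the 8 terms: H(X,Y) = 2.0376 bits

Marginal of X (row sums):
  P(X=0) = 0 + 1/51 + 1/3 + 7/17 = 13/17
  P(X=1) = 7/51 + 1/51 + 2/51 + 2/51 = 4/17
H(X) = -[(13/17)·log₂(13/17) + (4/17)·log₂(4/17)]
  = 0.29596 + 0.49117 = 0.7871 bits

H(Y|X) = H(X,Y) - H(X) = 2.0376 - 0.7871 = 1.2505 bits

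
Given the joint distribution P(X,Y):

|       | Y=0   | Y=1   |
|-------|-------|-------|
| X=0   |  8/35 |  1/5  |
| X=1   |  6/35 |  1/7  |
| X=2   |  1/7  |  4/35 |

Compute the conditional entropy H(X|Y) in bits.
1.5523 bits

H(X|Y) = H(X,Y) - H(Y)

H(X,Y) = -Σ_{x,y} P(x,y) log₂ P(x,y). Per-cell terms -P(x,y)·log₂P(x,y):
  X=0: 0.48669, 0.46439
  X=1: 0.43617, 0.40105
  X=2: 0.40105, 0.35763
Sum of the 6 terms: H(X,Y) = 2.5470 bits

Marginal of Y (column sums):
  P(Y=0) = 8/35 + 6/35 + 1/7 = 19/35
  P(Y=1) = 1/5 + 1/7 + 4/35 = 16/35
H(Y) = -[(19/35)·log₂(19/35) + (16/35)·log₂(16/35)]
  = 0.47845 + 0.51624 = 0.9947 bits

H(X|Y) = H(X,Y) - H(Y) = 2.5470 - 0.9947 = 1.5523 bits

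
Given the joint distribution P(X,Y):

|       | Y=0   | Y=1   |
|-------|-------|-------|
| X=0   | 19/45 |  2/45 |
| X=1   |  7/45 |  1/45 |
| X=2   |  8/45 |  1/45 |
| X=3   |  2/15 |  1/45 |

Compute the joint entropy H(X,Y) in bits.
2.3391 bits

H(X,Y) = -Σ_{x,y} P(x,y) log₂ P(x,y). Per-cell terms -P(x,y)·log₂P(x,y):
  X=0: 0.525213, 0.199638
  X=1: 0.417589, 0.122041
  X=2: 0.442996, 0.122041
  X=3: 0.387585, 0.122041
Sum of the 8 terms: H(X,Y) = 2.3391 bits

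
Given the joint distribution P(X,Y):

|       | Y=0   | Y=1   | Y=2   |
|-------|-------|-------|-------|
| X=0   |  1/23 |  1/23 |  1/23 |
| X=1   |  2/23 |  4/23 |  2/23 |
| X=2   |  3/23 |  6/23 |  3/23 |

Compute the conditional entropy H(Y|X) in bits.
1.5111 bits

H(Y|X) = H(X,Y) - H(X)

H(X,Y) = -Σ_{x,y} P(x,y) log₂ P(x,y). Per-cell terms -P(x,y)·log₂P(x,y):
  X=0: 0.19668, 0.19668, 0.19668
  X=1: 0.30640, 0.43888, 0.30640
  X=2: 0.38330, 0.50572, 0.38330
Sum of the 9 terms: H(X,Y) = 2.9140 bits

Marginal of X (row sums):
  P(X=0) = 1/23 + 1/23 + 1/23 = 3/23
  P(X=1) = 2/23 + 4/23 + 2/23 = 8/23
  P(X=2) = 3/23 + 6/23 + 3/23 = 12/23
H(X) = -[(3/23)·log₂(3/23) + (8/23)·log₂(8/23) + (12/23)·log₂(12/23)]
  = 0.38330 + 0.52993 + 0.48970 = 1.4029 bits

H(Y|X) = H(X,Y) - H(X) = 2.9140 - 1.4029 = 1.5111 bits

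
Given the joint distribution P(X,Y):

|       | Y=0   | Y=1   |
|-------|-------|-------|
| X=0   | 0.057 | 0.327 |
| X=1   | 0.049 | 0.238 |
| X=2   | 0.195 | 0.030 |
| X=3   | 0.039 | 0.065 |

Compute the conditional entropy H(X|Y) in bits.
1.5947 bits

H(X|Y) = H(X,Y) - H(Y)

H(X,Y) = -Σ_{x,y} P(x,y) log₂ P(x,y). Per-cell terms -P(x,y)·log₂P(x,y):
  X=0: 0.2356, 0.5273
  X=1: 0.2132, 0.4929
  X=2: 0.4599, 0.1518
  X=3: 0.1825, 0.2563
Sum of the 8 terms: H(X,Y) = 2.5195 bits

Marginal of Y (column sums):
  P(Y=0) = 0.057 + 0.049 + 0.195 + 0.039 = 0.340
  P(Y=1) = 0.327 + 0.238 + 0.030 + 0.065 = 0.660
H(Y) = -[0.340·log₂(0.340) + 0.660·log₂(0.660)]
  = 0.5292 + 0.3956 = 0.9248 bits

H(X|Y) = H(X,Y) - H(Y) = 2.5195 - 0.9248 = 1.5947 bits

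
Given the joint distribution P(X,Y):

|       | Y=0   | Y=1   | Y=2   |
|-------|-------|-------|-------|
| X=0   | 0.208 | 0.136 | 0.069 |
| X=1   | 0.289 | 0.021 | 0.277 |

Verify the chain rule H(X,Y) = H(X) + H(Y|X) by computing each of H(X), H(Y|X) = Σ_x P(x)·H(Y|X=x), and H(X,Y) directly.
H(X) = 0.9780 bits, H(Y|X) = 1.2984 bits, H(X,Y) = 2.2764 bits

Marginal of X (row sums):
  P(X=0) = 0.208 + 0.136 + 0.069 = 0.413
  P(X=1) = 0.289 + 0.021 + 0.277 = 0.587
H(X) = -[0.413·log₂(0.413) + 0.587·log₂(0.587)]
  = 0.526900 + 0.451149 = 0.9780 bits

H(Y|X) = Σ_x P(x)·H(Y|X=x):
  X=0: P(X=0) = 0.413, P(Y|X=0) = (208/413, 136/413, 69/413) → H(Y|X=0) = 1.457372
  X=1: P(X=1) = 0.587, P(Y|X=1) = (289/587, 21/587, 277/587) → H(Y|X=1) = 1.186486
H(Y|X) = 0.413·1.457372 + 0.587·1.186486 = 1.2984 bits

H(X,Y) = -Σ_{x,y} P(x,y) log₂ P(x,y). Per-cell terms -P(x,y)·log₂P(x,y):
  X=0: 0.471192, 0.391452, 0.266151
  X=1: 0.517558, 0.117043, 0.513016
Sum of the 6 terms: H(X,Y) = 2.2764 bits

Chain rule check:
  H(X) + H(Y|X) = 0.9780 + 1.2984 = 2.2764 bits
  H(X,Y) = 2.2764 bits
✓ Chain rule verified.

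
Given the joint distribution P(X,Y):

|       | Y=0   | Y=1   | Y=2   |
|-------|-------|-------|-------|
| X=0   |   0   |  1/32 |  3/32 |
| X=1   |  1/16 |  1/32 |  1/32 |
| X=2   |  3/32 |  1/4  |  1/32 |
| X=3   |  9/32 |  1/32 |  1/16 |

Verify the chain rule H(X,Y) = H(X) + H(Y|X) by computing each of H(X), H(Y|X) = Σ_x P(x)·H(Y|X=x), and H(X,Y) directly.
H(X) = 1.8113 bits, H(Y|X) = 1.1250 bits, H(X,Y) = 2.9363 bits

Marginal of X (row sums):
  P(X=0) = 0 + 1/32 + 3/32 = 1/8
  P(X=1) = 1/16 + 1/32 + 1/32 = 1/8
  P(X=2) = 3/32 + 1/4 + 1/32 = 3/8
  P(X=3) = 9/32 + 1/32 + 1/16 = 3/8
H(X) = -[(1/8)·log₂(1/8) + (1/8)·log₂(1/8) + (3/8)·log₂(3/8) + (3/8)·log₂(3/8)]
  = 0.37500 + 0.37500 + 0.53064 + 0.53064 = 1.8113 bits

H(Y|X) = Σ_x P(x)·H(Y|X=x):
  X=0: P(X=0) = 1/8, P(Y|X=0) = (0, 1/4, 3/4) → H(Y|X=0) = 0.81128
  X=1: P(X=1) = 1/8, P(Y|X=1) = (1/2, 1/4, 1/4) → H(Y|X=1) = 1.50000
  X=2: P(X=2) = 3/8, P(Y|X=2) = (1/4, 2/3, 1/12) → H(Y|X=2) = 1.18872
  X=3: P(X=3) = 3/8, P(Y|X=3) = (3/4, 1/12, 1/6) → H(Y|X=3) = 1.04085
H(Y|X) = (1/8)·0.81128 + (1/8)·1.50000 + (3/8)·1.18872 + (3/8)·1.04085 = 1.1250 bits

H(X,Y) = -Σ_{x,y} P(x,y) log₂ P(x,y). Per-cell terms -P(x,y)·log₂P(x,y):
  X=0: 0.00000, 0.15625, 0.32016
  X=1: 0.25000, 0.15625, 0.15625
  X=2: 0.32016, 0.50000, 0.15625
  X=3: 0.51471, 0.15625, 0.25000
  (cells with P = 0 contribute 0)
Sum of the 12 terms: H(X,Y) = 2.9363 bits

Chain rule check:
  H(X) + H(Y|X) = 1.8113 + 1.1250 = 2.9363 bits
  H(X,Y) = 2.9363 bits
✓ Chain rule verified.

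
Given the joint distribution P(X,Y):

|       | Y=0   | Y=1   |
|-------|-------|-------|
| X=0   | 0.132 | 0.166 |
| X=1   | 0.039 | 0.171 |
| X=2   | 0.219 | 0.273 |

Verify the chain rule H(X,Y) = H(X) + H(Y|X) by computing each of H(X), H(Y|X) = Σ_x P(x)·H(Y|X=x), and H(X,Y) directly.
H(X) = 1.4968 bits, H(Y|X) = 0.9283 bits, H(X,Y) = 2.4251 bits

Marginal of X (row sums):
  P(X=0) = 0.132 + 0.166 = 0.298
  P(X=1) = 0.039 + 0.171 = 0.210
  P(X=2) = 0.219 + 0.273 = 0.492
H(X) = -[0.298·log₂(0.298) + 0.210·log₂(0.210) + 0.492·log₂(0.492)]
  = 0.52049 + 0.47282 + 0.50345 = 1.4968 bits

H(Y|X) = Σ_x P(x)·H(Y|X=x):
  X=0: P(X=0) = 0.298, P(Y|X=0) = (66/149, 83/149) → H(Y|X=0) = 0.99059
  X=1: P(X=1) = 0.210, P(Y|X=1) = (13/70, 57/70) → H(Y|X=1) = 0.69242
  X=2: P(X=2) = 0.492, P(Y|X=2) = (73/164, 91/164) → H(Y|X=2) = 0.99129
H(Y|X) = 0.298·0.99059 + 0.210·0.69242 + 0.492·0.99129 = 0.9283 bits

H(X,Y) = -Σ_{x,y} P(x,y) log₂ P(x,y). Per-cell terms -P(x,y)·log₂P(x,y):
  X=0: 0.38562, 0.43006
  X=1: 0.18253, 0.43570
  X=2: 0.47983, 0.51134
Sum of the 6 terms: H(X,Y) = 2.4251 bits

Chain rule check:
  H(X) + H(Y|X) = 1.4968 + 0.9283 = 2.4251 bits
  H(X,Y) = 2.4251 bits
✓ Chain rule verified.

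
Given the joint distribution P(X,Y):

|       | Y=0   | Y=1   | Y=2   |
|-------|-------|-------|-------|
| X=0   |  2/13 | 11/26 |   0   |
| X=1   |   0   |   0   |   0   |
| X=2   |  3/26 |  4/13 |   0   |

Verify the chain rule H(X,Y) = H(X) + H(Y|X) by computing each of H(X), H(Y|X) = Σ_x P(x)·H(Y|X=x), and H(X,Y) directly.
H(X) = 0.9829 bits, H(Y|X) = 0.8403 bits, H(X,Y) = 1.8232 bits

Marginal of X (row sums):
  P(X=0) = 2/13 + 11/26 + 0 = 15/26
  P(X=1) = 0 + 0 + 0 = 0
  P(X=2) = 3/26 + 4/13 + 0 = 11/26
H(X) = -[(15/26)·log₂(15/26) + (11/26)·log₂(11/26)]   (outcomes with P = 0 contribute 0)
  = 0.45782 + 0.52504 = 0.9829 bits

H(Y|X) = Σ_x P(x)·H(Y|X=x):
  X=0: P(X=0) = 15/26, P(Y|X=0) = (4/15, 11/15, 0) → H(Y|X=0) = 0.83664
  X=1: P(X=1) = 0 → contributes 0
  X=2: P(X=2) = 11/26, P(Y|X=2) = (3/11, 8/11, 0) → H(Y|X=2) = 0.84535
H(Y|X) = (15/26)·0.83664 + (11/26)·0.84535 = 0.8403 bits

H(X,Y) = -Σ_{x,y} P(x,y) log₂ P(x,y). Per-cell terms -P(x,y)·log₂P(x,y):
  X=0: 0.41545, 0.52504, 0.00000
  X=1: 0.00000, 0.00000, 0.00000
  X=2: 0.35948, 0.52321, 0.00000
  (cells with P = 0 contribute 0)
Sum of the 9 terms: H(X,Y) = 1.8232 bits

Chain rule check:
  H(X) + H(Y|X) = 0.9829 + 0.8403 = 1.8232 bits
  H(X,Y) = 1.8232 bits
✓ Chain rule verified.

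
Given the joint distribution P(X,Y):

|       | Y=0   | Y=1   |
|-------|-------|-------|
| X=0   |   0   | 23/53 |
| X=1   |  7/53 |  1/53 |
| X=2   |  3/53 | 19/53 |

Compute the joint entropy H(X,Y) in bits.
1.7815 bits

H(X,Y) = -Σ_{x,y} P(x,y) log₂ P(x,y). Per-cell terms -P(x,y)·log₂P(x,y):
  X=0: 0.0000, 0.5226
  X=1: 0.3857, 0.1081
  X=2: 0.2345, 0.5306
  (cells with P = 0 contribute 0)
Sum of the 6 terms: H(X,Y) = 1.7815 bits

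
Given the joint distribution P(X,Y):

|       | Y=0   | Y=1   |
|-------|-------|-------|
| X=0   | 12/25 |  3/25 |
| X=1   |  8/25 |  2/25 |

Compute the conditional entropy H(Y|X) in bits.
0.7219 bits

H(Y|X) = H(X,Y) - H(X)

H(X,Y) = -Σ_{x,y} P(x,y) log₂ P(x,y). Per-cell terms -P(x,y)·log₂P(x,y):
  X=0: 0.5083, 0.3671
  X=1: 0.5260, 0.2915
Sum of the 4 terms: H(X,Y) = 1.6929 bits

Marginal of X (row sums):
  P(X=0) = 12/25 + 3/25 = 3/5
  P(X=1) = 8/25 + 2/25 = 2/5
H(X) = -[(3/5)·log₂(3/5) + (2/5)·log₂(2/5)]
  = 0.4422 + 0.5288 = 0.9710 bits

H(Y|X) = H(X,Y) - H(X) = 1.6929 - 0.9710 = 0.7219 bits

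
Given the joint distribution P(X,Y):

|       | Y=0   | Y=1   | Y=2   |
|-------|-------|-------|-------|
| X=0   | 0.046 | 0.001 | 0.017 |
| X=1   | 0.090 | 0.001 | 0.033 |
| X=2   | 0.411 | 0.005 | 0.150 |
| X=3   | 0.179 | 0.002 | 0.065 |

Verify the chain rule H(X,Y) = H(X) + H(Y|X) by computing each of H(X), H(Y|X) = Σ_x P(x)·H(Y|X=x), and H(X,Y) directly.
H(X) = 1.5897 bits, H(Y|X) = 0.9041 bits, H(X,Y) = 2.4938 bits

Marginal of X (row sums):
  P(X=0) = 0.046 + 0.001 + 0.017 = 0.064
  P(X=1) = 0.090 + 0.001 + 0.033 = 0.124
  P(X=2) = 0.411 + 0.005 + 0.150 = 0.566
  P(X=3) = 0.179 + 0.002 + 0.065 = 0.246
H(X) = -[0.064·log₂(0.064) + 0.124·log₂(0.124) + 0.566·log₂(0.566) + 0.246·log₂(0.246)]
  = 0.25381 + 0.37344 + 0.46476 + 0.49772 = 1.5897 bits

H(Y|X) = Σ_x P(x)·H(Y|X=x):
  X=0: P(X=0) = 0.064, P(Y|X=0) = (23/32, 1/64, 17/64) → H(Y|X=0) = 0.94421
  X=1: P(X=1) = 0.124, P(Y|X=1) = (45/62, 1/124, 33/124) → H(Y|X=1) = 0.89991
  X=2: P(X=2) = 0.566, P(Y|X=2) = (411/566, 5/566, 75/283) → H(Y|X=2) = 0.90324
  X=3: P(X=3) = 0.246, P(Y|X=3) = (179/246, 1/123, 65/246) → H(Y|X=3) = 0.89757
H(Y|X) = 0.064·0.94421 + 0.124·0.89991 + 0.566·0.90324 + 0.246·0.89757 = 0.9041 bits

H(X,Y) = -Σ_{x,y} P(x,y) log₂ P(x,y). Per-cell terms -P(x,y)·log₂P(x,y):
  X=0: 0.20434, 0.00997, 0.09993
  X=1: 0.31265, 0.00997, 0.16241
  X=2: 0.52723, 0.03822, 0.41054
  X=3: 0.44427, 0.01793, 0.25632
Sum of the 12 terms: H(X,Y) = 2.4938 bits

Chain rule check:
  H(X) + H(Y|X) = 1.5897 + 0.9041 = 2.4938 bits
  H(X,Y) = 2.4938 bits
✓ Chain rule verified.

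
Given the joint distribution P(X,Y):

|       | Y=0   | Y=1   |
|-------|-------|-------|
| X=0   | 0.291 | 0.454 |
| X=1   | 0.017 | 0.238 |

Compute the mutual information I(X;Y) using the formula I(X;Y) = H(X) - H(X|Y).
0.0817 bits

I(X;Y) = H(X) - H(X|Y)

Marginal of X (row sums):
  P(X=0) = 0.291 + 0.454 = 0.745
  P(X=1) = 0.017 + 0.238 = 0.255
H(X) = -[0.745·log₂(0.745) + 0.255·log₂(0.255)]
  = 0.3164 + 0.5027 = 0.8191 bits

Marginal of Y (column sums):
  P(Y=0) = 0.291 + 0.017 = 0.308
  P(Y=1) = 0.454 + 0.238 = 0.692
H(X|Y) = Σ_y P(y)·H(X|Y=y):
  Y=0: P(Y=0) = 0.308, P(X|Y=0) = (291/308, 17/308) → H(X|Y=0) = 0.3081
  Y=1: P(Y=1) = 0.692, P(X|Y=1) = (227/346, 119/346) → H(X|Y=1) = 0.9285
H(X|Y) = 0.308·0.3081 + 0.692·0.9285 = 0.7374 bits

I(X;Y) = H(X) - H(X|Y) = 0.8191 - 0.7374 = 0.0817 bits

Cross-check via I(X;Y) = H(X) + H(Y) - H(X,Y): computing H(Y) from the column sums and H(X,Y) from the 4 cells in the same way gives H(Y) = 0.8909 bits and H(X,Y) = 1.6283 bits, so
I(X;Y) = 0.8191 + 0.8909 - 1.6283 = 0.0817 bits ✓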